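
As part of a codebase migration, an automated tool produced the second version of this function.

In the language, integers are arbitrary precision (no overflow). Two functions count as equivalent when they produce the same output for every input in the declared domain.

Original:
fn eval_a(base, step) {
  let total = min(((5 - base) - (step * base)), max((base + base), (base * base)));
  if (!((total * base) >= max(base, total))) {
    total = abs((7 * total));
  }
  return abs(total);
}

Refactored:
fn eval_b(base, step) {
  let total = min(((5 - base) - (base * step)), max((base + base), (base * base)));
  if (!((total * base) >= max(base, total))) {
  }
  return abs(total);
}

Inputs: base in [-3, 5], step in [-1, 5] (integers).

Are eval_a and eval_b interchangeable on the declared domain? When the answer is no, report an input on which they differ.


Input base=-3, step=-1: 35 from eval_a versus 5 from eval_b.
verdict: not equivalent; witness: base=-3, step=-1


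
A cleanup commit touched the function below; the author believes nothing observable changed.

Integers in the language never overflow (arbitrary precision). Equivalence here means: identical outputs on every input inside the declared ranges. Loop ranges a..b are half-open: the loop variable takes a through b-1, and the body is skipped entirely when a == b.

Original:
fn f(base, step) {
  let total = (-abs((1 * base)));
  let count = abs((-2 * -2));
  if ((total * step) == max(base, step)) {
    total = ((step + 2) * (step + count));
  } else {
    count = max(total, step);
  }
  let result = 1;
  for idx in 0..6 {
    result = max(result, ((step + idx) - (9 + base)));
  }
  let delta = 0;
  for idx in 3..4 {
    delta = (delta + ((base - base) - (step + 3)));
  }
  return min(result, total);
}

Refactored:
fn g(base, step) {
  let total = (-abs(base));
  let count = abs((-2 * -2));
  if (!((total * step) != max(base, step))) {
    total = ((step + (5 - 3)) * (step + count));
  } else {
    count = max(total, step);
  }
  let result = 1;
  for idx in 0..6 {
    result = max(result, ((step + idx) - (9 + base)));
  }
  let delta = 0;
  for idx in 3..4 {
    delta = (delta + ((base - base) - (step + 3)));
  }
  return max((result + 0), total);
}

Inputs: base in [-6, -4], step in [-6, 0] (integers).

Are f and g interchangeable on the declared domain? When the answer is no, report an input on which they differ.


The rewrite breaks on base=-6, step=-6, where the results are -6 and 1.
f: total = -6; count = 4; ((total * step) == max(base, step)) -> false; count = -6; result = 1; [idx=0]; result = 1; [idx=1]; result = 1; [idx=2]; result = 1; [idx=3]; result = 1; [idx=4]; result = 1; [idx=5]; result = 1; delta = 0; [idx=3]; delta = 3; return -6
g: total = -6; count = 4; (!((total * step) != max(base, step))) -> false; count = -6; result = 1; [idx=0]; result = 1; [idx=1]; result = 1; [idx=2]; result = 1; [idx=3]; result = 1; [idx=4]; result = 1; [idx=5]; result = 1; delta = 0; [idx=3]; delta = 3; return 1
verdict: not equivalent; witness: base=-6, step=-6


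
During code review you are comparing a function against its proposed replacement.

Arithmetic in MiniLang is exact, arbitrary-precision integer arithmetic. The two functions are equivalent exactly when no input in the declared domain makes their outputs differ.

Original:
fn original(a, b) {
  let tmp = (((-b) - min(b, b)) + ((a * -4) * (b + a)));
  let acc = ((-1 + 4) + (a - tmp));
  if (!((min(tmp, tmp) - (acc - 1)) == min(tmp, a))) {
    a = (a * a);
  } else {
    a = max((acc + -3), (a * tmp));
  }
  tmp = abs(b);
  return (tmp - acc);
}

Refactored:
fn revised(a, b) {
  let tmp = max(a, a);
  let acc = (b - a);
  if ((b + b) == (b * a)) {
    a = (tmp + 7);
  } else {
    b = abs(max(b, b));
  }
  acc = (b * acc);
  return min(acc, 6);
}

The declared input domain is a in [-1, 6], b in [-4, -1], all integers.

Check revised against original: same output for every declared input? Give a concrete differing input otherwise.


On input a=-1, b=-4, original returns -10 while revised returns -12.
verdict: not equivalent; witness: a=-1, b=-4


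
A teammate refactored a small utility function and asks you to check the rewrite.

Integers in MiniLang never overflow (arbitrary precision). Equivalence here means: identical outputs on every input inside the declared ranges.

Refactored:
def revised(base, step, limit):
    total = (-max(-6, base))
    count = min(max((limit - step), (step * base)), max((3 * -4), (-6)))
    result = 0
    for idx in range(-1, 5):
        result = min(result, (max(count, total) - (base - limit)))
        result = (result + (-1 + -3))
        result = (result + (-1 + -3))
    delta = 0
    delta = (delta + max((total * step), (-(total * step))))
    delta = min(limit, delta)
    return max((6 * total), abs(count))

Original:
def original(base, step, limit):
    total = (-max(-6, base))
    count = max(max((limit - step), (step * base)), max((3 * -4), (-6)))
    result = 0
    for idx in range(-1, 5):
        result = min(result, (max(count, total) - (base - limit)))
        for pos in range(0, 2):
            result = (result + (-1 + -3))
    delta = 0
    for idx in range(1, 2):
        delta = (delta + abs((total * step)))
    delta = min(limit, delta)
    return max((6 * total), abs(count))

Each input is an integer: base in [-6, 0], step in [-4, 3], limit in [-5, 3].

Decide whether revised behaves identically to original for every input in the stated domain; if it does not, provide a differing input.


Not equivalent: base=-1, step=-4, limit=3 separates them (7 vs 6).
original: total = 1; count = 7; result = 0; [idx=-1]; result = 0; [pos=0]; result = -4; [pos=1]; result = -8; [idx=0]; result = -8; [pos=0]; result = -12; [pos=1]; result = -16; [idx=1]; result = -16; [pos=0]; result = -20; [pos=1]; result = -24; [idx=2]; result = -24; [pos=0]; result = -28; [pos=1]; result = -32; [idx=3]; result = -32; [pos=0]; result = -36; [pos=1]; result = -40; [idx=4]; result = -40; [pos=0]; result = -44; [pos=1]; result = -48; delta = 0; [idx=1]; delta = 4; delta = 3; return 7
revised: total = 1; count = -6; result = 0; [idx=-1]; result = 0; result = -4; result = -8; [idx=0]; result = -8; result = -12; result = -16; [idx=1]; result = -16; result = -20; result = -24; [idx=2]; result = -24; result = -28; result = -32; [idx=3]; result = -32; result = -36; result = -40; [idx=4]; result = -40; result = -44; result = -48; delta = 0; delta = 4; delta = 3; return 6
verdict: not equivalent; witness: base=-1, step=-4, limit=3


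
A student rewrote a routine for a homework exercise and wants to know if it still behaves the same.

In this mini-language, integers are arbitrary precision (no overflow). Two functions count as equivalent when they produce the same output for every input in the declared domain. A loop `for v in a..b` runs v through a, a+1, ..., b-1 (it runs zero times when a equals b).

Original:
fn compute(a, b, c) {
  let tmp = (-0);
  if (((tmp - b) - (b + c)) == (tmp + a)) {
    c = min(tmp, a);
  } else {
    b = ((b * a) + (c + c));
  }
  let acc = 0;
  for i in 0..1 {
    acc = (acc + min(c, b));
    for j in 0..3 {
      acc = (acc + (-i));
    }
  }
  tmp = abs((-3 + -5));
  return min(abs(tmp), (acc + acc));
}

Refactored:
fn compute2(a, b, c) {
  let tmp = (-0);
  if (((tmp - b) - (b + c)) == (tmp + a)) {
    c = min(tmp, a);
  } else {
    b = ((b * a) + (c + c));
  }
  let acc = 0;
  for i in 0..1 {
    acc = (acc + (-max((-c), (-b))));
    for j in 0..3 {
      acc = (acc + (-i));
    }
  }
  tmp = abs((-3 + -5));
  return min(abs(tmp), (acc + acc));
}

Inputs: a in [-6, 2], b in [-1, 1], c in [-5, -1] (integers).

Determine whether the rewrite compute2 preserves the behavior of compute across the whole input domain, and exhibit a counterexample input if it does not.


The two versions differ — the changes include min/max/abs usage differs.
Tracing a=0, b=1, c=-2: compute: tmp := 0 | (((tmp - b) - (b + c)) == (tmp + a)): true | c := 0 | acc := 0 | iter i=0: | acc := 0 | iter j=0: | acc := 0 | iter j=1: | acc := 0 | iter j=2: | acc := 0 | tmp := 8 | result 0 | compute2: tmp := 0 | (((tmp - b) - (b + c)) == (tmp + a)): true | c := 0 | acc := 0 | iter i=0: | acc := 0 | iter j=0: | acc := 0 | iter j=1: | acc := 0 | iter j=2: | acc := 0 | tmp := 8 | result 0 — matching result 0.
Checked all 135 inputs in the declared domain: the outputs agree on every one.
verdict: equivalent


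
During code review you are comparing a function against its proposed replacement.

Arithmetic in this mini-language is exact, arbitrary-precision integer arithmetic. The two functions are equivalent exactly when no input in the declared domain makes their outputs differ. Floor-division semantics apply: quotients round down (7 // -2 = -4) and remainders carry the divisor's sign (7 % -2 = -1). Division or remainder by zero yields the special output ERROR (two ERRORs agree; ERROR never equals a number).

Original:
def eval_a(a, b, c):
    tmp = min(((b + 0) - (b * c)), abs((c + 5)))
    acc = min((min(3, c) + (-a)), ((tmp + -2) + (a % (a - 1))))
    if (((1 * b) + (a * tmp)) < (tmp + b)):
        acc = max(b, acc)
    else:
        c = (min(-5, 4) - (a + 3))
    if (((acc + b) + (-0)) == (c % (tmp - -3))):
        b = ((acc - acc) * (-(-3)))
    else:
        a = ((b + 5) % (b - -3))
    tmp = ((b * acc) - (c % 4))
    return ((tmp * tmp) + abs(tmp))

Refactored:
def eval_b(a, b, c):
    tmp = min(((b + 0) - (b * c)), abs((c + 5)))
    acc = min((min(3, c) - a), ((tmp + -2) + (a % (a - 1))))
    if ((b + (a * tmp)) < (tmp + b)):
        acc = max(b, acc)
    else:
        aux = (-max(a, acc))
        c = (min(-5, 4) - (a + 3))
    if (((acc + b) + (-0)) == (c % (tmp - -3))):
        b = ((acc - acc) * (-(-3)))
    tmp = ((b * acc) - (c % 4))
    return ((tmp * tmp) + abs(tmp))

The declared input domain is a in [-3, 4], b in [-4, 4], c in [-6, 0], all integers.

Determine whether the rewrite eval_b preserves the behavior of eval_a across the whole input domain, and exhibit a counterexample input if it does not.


These are not equivalent — on a=-3, b=-3, c=-6 the outputs split (ERROR vs 5700).
eval_a: tmp becomes -21; next acc becomes -26; next (((1 * b) + (a * tmp)) < (tmp + b)) evaluates to false; next c becomes -5; next (((acc + b) + (-0)) == (c % (tmp - -3))) evaluates to false; next hits division by zero so the output is ERROR
eval_b: tmp becomes -21; next acc becomes -26; next ((b + (a * tmp)) < (tmp + b)) evaluates to false; next aux becomes 3; next c becomes -5; next (((acc + b) + (-0)) == (c % (tmp - -3))) evaluates to false; next tmp becomes 75; next final value 5700
verdict: not equivalent; witness: a=-3, b=-3, c=-6


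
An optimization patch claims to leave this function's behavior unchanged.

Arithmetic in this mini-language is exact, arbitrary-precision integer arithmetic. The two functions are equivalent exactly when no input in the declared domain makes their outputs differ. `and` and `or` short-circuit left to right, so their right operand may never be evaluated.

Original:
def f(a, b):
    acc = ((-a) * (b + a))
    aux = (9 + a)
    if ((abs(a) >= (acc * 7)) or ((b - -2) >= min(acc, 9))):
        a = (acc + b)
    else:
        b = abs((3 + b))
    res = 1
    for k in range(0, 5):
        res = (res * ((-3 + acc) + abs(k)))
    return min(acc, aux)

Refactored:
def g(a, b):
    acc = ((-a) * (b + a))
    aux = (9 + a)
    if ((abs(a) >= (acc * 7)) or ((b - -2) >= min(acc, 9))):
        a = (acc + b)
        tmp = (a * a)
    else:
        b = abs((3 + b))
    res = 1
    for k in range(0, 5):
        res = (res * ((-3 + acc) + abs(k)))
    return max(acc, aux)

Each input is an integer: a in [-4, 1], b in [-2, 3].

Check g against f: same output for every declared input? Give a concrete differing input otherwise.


These are not equivalent — on a=-4, b=-2 the outputs split (-24 vs 5).
f: acc = -24; aux = 5; ((abs(a) >= (acc * 7)) or ((b - -2) >= min(acc, 9))) -> true; a = -26; res = 1; [k=0]; res = -27; [k=1]; res = 702; [k=2]; res = -17550; [k=3]; res = 421200; [k=4]; res = -9687600; return -24
g: acc = -24; aux = 5; ((abs(a) >= (acc * 7)) or ((b - -2) >= min(acc, 9))) -> true; a = -26; tmp = 676; res = 1; [k=0]; res = -27; [k=1]; res = 702; [k=2]; res = -17550; [k=3]; res = 421200; [k=4]; res = -9687600; return 5
verdict: not equivalent; witness: a=-4, b=-2


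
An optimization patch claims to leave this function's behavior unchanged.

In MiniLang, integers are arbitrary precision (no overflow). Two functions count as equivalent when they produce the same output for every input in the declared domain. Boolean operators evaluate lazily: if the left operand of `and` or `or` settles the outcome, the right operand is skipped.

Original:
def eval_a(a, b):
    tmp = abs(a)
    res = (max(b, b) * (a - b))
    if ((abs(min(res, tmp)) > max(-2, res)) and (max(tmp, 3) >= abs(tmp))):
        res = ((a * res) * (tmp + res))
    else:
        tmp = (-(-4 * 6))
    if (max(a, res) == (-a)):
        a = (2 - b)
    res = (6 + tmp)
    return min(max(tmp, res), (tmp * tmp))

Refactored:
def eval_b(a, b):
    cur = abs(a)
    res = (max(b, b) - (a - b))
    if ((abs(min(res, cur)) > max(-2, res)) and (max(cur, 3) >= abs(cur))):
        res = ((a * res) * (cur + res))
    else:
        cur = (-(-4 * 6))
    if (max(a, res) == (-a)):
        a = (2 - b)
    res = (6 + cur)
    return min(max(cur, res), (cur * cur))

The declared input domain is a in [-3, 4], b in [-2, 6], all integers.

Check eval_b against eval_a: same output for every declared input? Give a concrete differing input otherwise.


Try a=-3, b=-2.
eval_a: tmp=3, then res=2, then ((abs(min(res, tmp)) > max(-2, res)) and (max(tmp, 3) >= abs(tmp))) is false, then tmp=24, then (max(a, res) == (-a)) is false, then res=30, then returns 30
eval_b: cur=3, then res=-1, then ((abs(min(res, cur)) > max(-2, res)) and (max(cur, 3) >= abs(cur))) is true, then res=6, then (max(a, res) == (-a)) is false, then res=9, then returns 9
30 != 9, so the rewrite changes behavior.
verdict: not equivalent; witness: a=-3, b=-2


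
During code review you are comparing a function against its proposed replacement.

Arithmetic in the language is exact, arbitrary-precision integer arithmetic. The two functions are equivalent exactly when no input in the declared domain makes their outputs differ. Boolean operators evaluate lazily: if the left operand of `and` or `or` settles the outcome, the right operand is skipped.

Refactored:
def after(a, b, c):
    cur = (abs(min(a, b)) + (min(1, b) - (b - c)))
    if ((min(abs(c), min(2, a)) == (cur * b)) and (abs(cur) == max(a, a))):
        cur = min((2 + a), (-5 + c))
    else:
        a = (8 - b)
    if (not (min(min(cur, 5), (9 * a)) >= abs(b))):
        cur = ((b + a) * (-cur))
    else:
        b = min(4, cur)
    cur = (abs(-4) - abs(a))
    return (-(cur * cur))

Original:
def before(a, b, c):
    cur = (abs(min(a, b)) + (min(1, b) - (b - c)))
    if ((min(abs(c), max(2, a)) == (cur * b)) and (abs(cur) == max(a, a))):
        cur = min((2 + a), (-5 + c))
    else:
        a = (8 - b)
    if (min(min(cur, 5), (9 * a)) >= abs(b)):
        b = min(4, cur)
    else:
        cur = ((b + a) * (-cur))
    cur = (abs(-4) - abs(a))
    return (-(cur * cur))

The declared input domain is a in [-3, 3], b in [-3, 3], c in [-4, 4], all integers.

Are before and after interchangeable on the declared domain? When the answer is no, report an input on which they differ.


Run the pair on a=0, b=-3, c=-3.
before: cur becomes 0; next ((min(abs(c), max(2, a)) == (cur * b)) and (abs(cur) == max(a, a))) evaluates to false; next a becomes 11; next (min(min(cur, 5), (9 * a)) >= abs(b)) evaluates to false; next cur becomes 0; next cur becomes -7; next final value -49
after: cur becomes 0; next ((min(abs(c), min(2, a)) == (cur * b)) and (abs(cur) == max(a, a))) evaluates to true; next cur becomes -8; next (not (min(min(cur, 5), (9 * a)) >= abs(b))) evaluates to true; next cur becomes -24; next cur becomes 4; next final value -16
-49 vs -16 — the two versions disagree here.
verdict: not equivalent; witness: a=0, b=-3, c=-3


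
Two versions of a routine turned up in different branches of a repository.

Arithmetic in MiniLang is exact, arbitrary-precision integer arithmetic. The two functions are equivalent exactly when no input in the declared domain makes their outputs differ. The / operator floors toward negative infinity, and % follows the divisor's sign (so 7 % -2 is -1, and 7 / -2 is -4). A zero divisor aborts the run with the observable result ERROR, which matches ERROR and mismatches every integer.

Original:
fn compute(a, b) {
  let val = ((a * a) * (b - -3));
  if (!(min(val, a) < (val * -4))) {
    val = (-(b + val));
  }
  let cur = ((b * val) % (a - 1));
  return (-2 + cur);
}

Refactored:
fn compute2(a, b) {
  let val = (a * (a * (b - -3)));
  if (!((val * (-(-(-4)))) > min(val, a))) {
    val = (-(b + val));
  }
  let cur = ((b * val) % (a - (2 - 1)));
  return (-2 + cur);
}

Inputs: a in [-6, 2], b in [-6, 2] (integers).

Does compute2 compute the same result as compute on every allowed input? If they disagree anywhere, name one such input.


Changes here: arithmetic usage differs; and constant usage differs; and comparison usage differs; the full 81-point sweep finds no disagreement.
verdict: equivalent


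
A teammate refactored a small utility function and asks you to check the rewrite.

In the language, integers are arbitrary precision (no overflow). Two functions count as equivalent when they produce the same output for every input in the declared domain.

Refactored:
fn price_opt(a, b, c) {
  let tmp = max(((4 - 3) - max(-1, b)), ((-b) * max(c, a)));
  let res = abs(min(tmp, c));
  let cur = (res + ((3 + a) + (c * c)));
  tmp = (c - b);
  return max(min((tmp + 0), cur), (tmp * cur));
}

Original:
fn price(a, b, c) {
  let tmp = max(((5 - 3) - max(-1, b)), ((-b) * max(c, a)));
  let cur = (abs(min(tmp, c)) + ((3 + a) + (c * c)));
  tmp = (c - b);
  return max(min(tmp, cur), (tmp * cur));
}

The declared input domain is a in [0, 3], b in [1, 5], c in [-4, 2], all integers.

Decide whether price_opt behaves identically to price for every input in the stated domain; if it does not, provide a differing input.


There is a counterexample at a=0, b=1, c=2: 8 on one side, 7 on the other.
price: tmp := 1 | cur := 8 | tmp := 1 | result 8
price_opt: tmp := 0 | res := 0 | cur := 7 | tmp := 1 | result 7
verdict: not equivalent; witness: a=0, b=1, c=2


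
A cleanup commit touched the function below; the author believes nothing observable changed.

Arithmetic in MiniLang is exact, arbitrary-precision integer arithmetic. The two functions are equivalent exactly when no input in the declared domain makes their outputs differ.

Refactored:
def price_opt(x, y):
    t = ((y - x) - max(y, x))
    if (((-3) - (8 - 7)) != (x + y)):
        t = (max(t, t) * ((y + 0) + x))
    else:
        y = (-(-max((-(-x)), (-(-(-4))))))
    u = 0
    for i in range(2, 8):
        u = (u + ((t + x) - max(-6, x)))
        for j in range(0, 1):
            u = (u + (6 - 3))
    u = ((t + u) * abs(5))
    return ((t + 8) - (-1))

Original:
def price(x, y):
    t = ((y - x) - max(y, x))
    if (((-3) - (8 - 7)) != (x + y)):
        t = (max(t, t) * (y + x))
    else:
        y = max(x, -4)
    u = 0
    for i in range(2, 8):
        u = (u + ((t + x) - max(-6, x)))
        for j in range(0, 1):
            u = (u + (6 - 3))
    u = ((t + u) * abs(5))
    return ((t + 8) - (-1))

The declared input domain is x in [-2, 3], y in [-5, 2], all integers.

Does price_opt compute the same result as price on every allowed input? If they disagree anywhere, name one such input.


Reading the diff, among the changes: arithmetic usage differs; and constant usage differs.
Tracing x=2, y=-3: price: t=-7, then (((-3) - (8 - 7)) != (x + y)) is true, then t=7, then u=0, then (i=2), then u=7, then (j=0), then u=10, then (i=3), then u=17, then (j=0), then u=20, then (i=4), then u=27, then (j=0), then u=30, then (i=5), then u=37, then (j=0), then u=40, then (i=6), then u=47, then (j=0), then u=50, then (i=7), then u=57, then (j=0), then u=60, then u=335, then returns 16 | price_opt: t=-7, then (((-3) - (8 - 7)) != (x + y)) is true, then t=7, then u=0, then (i=2), then u=7, then (j=0), then u=10, then (i=3), then u=17, then (j=0), then u=20, then (i=4), then u=27, then (j=0), then u=30, then (i=5), then u=37, then (j=0), then u=40, then (i=6), then u=47, then (j=0), then u=50, then (i=7), then u=57, then (j=0), then u=60, then u=335, then returns 16 — matching result 16.
Every one of the 48 inputs gives matching results.
verdict: equivalent


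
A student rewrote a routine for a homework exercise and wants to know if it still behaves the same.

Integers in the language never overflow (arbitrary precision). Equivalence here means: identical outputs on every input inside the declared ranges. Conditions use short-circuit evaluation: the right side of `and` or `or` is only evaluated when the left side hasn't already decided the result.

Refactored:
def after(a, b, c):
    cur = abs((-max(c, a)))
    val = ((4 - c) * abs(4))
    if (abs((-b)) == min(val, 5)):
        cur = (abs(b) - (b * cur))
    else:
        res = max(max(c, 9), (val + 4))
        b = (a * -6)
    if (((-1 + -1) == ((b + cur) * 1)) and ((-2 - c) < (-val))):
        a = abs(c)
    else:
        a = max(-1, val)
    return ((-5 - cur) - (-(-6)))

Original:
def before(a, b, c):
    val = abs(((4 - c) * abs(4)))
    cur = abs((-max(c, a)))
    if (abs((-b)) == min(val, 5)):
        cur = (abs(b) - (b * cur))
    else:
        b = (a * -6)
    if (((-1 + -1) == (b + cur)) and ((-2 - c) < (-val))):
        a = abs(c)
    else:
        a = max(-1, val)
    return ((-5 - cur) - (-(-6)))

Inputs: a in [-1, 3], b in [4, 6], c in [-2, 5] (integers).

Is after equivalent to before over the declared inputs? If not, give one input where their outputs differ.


Input a=-1, b=4, c=5: 5 from before versus -16 from after.
verdict: not equivalent; witness: a=-1, b=4, c=5


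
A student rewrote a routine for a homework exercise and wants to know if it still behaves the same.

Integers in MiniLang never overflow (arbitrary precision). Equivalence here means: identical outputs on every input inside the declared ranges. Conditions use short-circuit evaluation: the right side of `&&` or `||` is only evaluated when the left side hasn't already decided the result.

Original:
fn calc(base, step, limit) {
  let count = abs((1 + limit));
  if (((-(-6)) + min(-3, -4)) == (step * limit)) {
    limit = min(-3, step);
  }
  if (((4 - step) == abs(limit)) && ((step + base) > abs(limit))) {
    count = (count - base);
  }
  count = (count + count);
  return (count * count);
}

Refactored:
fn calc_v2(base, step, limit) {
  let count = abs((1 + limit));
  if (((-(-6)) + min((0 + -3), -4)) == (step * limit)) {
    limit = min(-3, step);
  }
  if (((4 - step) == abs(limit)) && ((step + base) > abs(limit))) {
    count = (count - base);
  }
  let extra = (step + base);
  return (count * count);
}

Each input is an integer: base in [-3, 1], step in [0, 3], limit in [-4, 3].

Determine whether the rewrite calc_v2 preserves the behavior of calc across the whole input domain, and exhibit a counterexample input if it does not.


On input base=-3, step=0, limit=-4, calc returns 36 while calc_v2 returns 9.
verdict: not equivalent; witness: base=-3, step=0, limit=-4


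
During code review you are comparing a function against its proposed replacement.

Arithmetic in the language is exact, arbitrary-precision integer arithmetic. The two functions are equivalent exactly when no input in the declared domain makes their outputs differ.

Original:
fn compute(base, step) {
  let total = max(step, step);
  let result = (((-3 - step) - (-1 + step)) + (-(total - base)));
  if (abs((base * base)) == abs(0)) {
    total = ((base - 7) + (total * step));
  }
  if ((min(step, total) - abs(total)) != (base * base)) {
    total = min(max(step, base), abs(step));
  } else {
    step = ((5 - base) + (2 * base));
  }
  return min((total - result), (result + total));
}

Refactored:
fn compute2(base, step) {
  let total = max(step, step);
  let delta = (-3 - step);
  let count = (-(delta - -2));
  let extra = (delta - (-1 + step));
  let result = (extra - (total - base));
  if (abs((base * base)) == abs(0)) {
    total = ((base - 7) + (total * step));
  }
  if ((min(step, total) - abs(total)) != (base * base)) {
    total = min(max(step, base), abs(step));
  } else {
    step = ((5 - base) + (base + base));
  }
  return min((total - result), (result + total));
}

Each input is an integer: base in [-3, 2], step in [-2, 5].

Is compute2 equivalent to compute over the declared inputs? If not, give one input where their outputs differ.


Differences: statement counts differ; local variable names differ; arithmetic usage differs; constant usage differs — yet all 48 inputs agree.
verdict: equivalent


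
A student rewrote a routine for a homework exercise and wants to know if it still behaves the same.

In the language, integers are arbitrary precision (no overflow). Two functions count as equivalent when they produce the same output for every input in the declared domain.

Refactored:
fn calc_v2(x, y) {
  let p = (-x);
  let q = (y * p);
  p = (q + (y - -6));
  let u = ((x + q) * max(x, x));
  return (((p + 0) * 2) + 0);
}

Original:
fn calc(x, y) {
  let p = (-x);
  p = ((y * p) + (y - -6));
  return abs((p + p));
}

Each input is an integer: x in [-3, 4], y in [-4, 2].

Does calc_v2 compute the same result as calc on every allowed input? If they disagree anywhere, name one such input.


The rewrite breaks on x=-3, y=-4, where the results are 20 and -20.
calc: p becomes 3; next p becomes -10; next final value 20
calc_v2: p becomes 3; next q becomes -12; next p becomes -10; next u becomes 45; next final value -20
verdict: not equivalent; witness: x=-3, y=-4


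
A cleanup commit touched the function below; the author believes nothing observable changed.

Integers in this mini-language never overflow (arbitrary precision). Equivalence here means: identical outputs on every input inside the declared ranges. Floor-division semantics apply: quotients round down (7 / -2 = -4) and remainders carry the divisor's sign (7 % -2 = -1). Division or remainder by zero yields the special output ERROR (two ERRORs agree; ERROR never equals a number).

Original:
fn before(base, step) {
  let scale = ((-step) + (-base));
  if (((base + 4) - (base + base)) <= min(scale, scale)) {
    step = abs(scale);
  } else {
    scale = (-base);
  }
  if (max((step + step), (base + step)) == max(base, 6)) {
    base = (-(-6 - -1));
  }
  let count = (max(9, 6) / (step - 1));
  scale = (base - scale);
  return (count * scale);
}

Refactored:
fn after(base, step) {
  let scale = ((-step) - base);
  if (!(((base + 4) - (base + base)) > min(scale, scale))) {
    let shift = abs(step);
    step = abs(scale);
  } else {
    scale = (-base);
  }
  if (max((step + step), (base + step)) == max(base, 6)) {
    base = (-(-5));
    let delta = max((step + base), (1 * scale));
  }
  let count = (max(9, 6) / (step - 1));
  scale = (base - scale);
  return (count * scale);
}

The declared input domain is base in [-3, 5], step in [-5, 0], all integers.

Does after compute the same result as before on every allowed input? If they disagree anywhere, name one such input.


Differences: statement counts differ; constant usage differs; boolean connective usage differs; comparison usage differs; arithmetic usage differs; local variable names differ; min/max/abs usage differs — yet all 54 inputs agree.
verdict: equivalent


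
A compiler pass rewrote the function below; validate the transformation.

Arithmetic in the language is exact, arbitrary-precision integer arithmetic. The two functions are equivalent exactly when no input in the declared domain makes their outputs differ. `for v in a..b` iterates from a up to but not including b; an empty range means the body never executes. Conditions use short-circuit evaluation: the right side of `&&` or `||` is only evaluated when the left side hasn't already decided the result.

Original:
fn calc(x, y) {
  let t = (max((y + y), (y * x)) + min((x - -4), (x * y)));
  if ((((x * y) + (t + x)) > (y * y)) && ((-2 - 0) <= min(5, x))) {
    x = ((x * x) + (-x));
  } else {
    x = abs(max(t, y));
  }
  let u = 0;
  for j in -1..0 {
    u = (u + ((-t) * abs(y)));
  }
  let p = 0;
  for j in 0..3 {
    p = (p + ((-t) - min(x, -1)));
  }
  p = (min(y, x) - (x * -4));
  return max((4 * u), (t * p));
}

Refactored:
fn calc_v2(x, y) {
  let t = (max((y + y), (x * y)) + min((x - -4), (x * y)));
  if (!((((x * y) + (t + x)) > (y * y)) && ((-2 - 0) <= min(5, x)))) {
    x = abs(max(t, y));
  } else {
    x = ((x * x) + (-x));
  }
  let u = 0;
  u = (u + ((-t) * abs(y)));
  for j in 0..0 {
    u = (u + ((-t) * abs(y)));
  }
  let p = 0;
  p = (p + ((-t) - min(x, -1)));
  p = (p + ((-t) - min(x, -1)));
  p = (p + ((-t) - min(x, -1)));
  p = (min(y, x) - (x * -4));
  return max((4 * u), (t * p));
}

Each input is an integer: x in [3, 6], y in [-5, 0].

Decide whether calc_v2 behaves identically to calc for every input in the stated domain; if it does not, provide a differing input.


Differences: min/max/abs usage differs; loop structure differs; constant usage differs; statement counts differ; arithmetic usage differs; boolean connective usage differs — yet all 24 inputs agree.
verdict: equivalent


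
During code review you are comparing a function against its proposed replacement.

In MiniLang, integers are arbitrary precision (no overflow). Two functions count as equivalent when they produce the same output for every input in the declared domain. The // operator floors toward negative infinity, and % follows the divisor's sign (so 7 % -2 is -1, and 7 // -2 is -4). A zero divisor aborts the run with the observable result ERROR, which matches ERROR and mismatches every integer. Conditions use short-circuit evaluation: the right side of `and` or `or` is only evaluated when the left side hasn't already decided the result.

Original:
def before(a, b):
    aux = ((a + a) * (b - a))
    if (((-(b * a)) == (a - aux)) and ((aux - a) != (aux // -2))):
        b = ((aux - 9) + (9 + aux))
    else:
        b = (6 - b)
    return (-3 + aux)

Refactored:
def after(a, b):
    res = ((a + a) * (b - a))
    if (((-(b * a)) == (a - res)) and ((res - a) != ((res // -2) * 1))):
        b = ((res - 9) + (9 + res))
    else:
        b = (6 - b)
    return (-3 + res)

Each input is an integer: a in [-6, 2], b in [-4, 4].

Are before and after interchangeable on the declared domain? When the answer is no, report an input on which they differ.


Comparing the listings, the differences include: local variable names differ, and constant usage differs, and arithmetic usage differs.
As a probe, take a=2, b=-4: before runs aux=-24, then (((-(b * a)) == (a - aux)) and ((aux - a) != (aux // -2))) is false, then b=10, then returns -27; after runs res=-24, then (((-(b * a)) == (a - res)) and ((res - a) != ((res // -2) * 1))) is false, then b=10, then returns -27; both end at -27.
Every one of the 81 inputs gives matching results.
verdict: equivalent


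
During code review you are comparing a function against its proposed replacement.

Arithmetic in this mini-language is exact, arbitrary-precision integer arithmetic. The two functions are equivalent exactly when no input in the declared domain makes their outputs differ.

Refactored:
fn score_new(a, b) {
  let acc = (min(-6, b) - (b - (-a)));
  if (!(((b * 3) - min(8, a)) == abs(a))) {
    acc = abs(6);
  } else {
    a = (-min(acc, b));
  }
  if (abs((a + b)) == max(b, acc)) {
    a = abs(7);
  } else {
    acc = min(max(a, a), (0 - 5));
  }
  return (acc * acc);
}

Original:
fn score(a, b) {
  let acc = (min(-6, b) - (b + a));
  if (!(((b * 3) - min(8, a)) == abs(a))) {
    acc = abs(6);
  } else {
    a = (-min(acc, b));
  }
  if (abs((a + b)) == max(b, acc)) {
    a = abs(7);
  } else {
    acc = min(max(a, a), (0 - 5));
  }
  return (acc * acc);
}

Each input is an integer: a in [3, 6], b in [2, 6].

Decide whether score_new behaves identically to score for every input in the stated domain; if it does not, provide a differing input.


Although arithmetic usage differs, 20/20 inputs agree.
verdict: equivalent


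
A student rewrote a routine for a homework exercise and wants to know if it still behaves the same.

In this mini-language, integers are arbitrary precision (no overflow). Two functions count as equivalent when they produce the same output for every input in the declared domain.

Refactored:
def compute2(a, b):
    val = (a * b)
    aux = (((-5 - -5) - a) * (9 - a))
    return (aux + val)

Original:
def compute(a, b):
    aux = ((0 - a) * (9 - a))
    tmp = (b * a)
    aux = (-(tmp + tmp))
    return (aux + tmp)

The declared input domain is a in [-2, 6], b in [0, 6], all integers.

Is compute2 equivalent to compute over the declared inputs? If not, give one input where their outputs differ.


Consider the input a=-2, b=0.
compute: aux := 22 | tmp := 0 | aux := 0 | result 0
compute2: val := 0 | aux := 22 | result 22
0 against 22: the behavior changed.
verdict: not equivalent; witness: a=-2, b=0


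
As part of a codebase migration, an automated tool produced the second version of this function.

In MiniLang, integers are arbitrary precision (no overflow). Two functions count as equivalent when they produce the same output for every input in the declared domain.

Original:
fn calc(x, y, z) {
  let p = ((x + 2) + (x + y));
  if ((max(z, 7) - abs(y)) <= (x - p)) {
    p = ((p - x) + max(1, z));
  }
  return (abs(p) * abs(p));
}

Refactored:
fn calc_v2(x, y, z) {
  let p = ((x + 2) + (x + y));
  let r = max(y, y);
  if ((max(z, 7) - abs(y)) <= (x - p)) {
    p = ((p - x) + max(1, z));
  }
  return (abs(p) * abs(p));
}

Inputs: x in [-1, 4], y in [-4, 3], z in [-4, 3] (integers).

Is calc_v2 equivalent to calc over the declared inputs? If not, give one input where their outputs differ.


The two are interchangeable: local variable names differ, plus statement counts differ, plus min/max/abs usage differs, and every declared input agrees.
Spot check at x=2, y=-3, z=1 — calc: p = 3; ((max(z, 7) - abs(y)) <= (x - p)) -> false; return 9. calc_v2: p = 3; r = -3; ((max(z, 7) - abs(y)) <= (x - p)) -> false; return 9. Both give 9.
Across all 384 domain points the two functions coincide.
verdict: equivalent


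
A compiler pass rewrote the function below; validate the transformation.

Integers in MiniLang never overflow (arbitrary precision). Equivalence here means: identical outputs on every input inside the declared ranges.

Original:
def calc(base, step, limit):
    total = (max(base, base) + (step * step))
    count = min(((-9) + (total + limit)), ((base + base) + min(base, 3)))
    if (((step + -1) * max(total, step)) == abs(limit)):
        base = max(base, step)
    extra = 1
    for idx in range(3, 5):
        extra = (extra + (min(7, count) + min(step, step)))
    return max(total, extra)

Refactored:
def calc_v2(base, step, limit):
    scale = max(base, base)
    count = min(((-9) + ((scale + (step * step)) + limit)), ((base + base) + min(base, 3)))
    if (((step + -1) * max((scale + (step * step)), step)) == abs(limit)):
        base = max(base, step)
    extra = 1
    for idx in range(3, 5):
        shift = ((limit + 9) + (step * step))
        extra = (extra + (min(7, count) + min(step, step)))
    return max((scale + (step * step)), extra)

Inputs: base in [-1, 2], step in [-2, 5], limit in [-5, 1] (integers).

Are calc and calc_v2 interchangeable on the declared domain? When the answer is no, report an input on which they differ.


Changes here: arithmetic usage differs, and constant usage differs, and statement counts differ, and local variable names differ; the full 224-point sweep finds no disagreement.
verdict: equivalent


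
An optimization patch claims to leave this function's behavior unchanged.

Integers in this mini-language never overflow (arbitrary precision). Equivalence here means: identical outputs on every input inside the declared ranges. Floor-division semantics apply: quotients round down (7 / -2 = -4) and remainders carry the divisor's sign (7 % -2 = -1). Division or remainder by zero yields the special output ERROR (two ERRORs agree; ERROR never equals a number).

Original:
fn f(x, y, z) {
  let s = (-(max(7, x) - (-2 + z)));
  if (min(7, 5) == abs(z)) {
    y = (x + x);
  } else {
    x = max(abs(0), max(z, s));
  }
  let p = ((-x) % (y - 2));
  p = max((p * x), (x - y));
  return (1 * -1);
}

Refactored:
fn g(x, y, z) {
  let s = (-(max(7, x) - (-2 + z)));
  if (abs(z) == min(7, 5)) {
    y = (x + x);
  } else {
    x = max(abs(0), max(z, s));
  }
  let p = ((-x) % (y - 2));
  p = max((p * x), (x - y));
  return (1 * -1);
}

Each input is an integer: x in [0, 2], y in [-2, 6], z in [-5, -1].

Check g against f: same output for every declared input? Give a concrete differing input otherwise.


Behavior is preserved: although same computation, different form, the outputs never diverge.
One worked example (x=0, y=5, z=-2) — f: s=-11, then (min(7, 5) == abs(z)) is false, then x=0, then p=0, then p=0, then returns -1; g: s=-11, then (abs(z) == min(7, 5)) is false, then x=0, then p=0, then p=0, then returns -1; agreement on -1.
Sweeping the whole domain (135 inputs) finds no disagreement.
verdict: equivalent


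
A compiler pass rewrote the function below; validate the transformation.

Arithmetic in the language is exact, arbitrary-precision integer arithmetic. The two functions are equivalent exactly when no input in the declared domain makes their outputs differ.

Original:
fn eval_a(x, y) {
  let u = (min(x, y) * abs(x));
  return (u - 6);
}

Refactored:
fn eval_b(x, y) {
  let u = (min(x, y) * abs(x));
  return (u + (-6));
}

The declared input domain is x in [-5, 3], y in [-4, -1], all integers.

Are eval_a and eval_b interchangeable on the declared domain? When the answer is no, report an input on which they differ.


Comparing the listings, the differences include: arithmetic usage differs.
As a probe, take x=-5, y=-1: eval_a runs u becomes -25; next final value -31; eval_b runs u becomes -25; next final value -31; both end at -31.
An exhaustive pass over the 36 declared inputs shows identical outputs.
verdict: equivalent


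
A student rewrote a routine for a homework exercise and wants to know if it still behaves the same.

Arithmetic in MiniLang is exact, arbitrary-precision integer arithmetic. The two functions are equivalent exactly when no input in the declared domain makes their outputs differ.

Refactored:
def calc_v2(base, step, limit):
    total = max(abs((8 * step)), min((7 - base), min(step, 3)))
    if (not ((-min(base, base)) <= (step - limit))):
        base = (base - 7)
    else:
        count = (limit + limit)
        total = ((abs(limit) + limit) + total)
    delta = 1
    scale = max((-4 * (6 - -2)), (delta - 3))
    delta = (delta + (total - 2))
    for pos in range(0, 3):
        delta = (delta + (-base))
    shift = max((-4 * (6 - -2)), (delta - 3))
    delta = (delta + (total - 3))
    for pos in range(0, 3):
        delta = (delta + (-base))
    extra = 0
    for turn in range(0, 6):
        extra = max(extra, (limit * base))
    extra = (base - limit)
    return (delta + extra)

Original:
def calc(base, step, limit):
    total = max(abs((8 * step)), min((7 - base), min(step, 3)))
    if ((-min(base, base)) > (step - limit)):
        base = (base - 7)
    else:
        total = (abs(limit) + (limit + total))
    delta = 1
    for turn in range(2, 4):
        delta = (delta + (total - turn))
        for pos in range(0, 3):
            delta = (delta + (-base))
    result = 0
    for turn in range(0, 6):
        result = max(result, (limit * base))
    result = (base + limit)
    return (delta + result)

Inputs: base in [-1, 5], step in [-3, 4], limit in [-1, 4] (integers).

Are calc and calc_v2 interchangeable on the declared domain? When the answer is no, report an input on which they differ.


Run the pair on base=-1, step=-3, limit=-1.
calc: total=24, then ((-min(base, base)) > (step - limit)) is true, then base=-8, then delta=1, then (turn=2), then delta=23, then (pos=0), then delta=31, then (pos=1), then delta=39, then (pos=2), then delta=47, then (turn=3), then delta=68, then (pos=0), then delta=76, then (pos=1), then delta=84, then (pos=2), then delta=92, then result=0, then (turn=0), then result=8, then (turn=1), then result=8, then (turn=2), then result=8, then (turn=3), then result=8, then (turn=4), then result=8, then (turn=5), then result=8, then result=-9, then returns 83
calc_v2: total=24, then (not ((-min(base, base)) <= (step - limit))) is true, then base=-8, then delta=1, then scale=-2, then delta=23, then (pos=0), then delta=31, then (pos=1), then delta=39, then (pos=2), then delta=47, then shift=44, then delta=68, then (pos=0), then delta=76, then (pos=1), then delta=84, then (pos=2), then delta=92, then extra=0, then (turn=0), then extra=8, then (turn=1), then extra=8, then (turn=2), then extra=8, then (turn=3), then extra=8, then (turn=4), then extra=8, then (turn=5), then extra=8, then extra=-7, then returns 85
83 against 85: the behavior changed.
verdict: not equivalent; witness: base=-1, step=-3, limit=-1
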